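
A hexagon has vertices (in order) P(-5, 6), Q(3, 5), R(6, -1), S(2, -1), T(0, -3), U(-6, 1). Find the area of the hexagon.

67.5

P→Q: (-5)(5) − (3)(6) = -43
Q→R: (3)(-1) − (6)(5) = -33
R→S: (6)(-1) − (2)(-1) = -4
S→T: (2)(-3) − (0)(-1) = -6
T→U: (0)(1) − (-6)(-3) = -18
U→P: (-6)(6) − (-5)(1) = -31
Σ = -135
Area = |Σ|/2 = 67.5.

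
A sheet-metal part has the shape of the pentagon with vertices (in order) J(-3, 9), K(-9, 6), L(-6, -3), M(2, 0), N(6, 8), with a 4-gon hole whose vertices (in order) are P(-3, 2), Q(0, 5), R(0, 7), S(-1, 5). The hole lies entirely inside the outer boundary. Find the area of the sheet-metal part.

Outer boundary:
Apply the shoelace formula: 2A = Σ (x_i·y_{i+1} − x_{i+1}·y_i), indices taken mod 5.
J→K: (-3)(6) − (-9)(9) = 63
K→L: (-9)(-3) − (-6)(6) = 63
L→M: (-6)(0) − (2)(-3) = 6
M→N: (2)(8) − (6)(0) = 16
N→J: (6)(9) − (-3)(8) = 78
Σ = 226
Area = |Σ|/2 = 113.
Hole:
P→Q: (-3)(5) − (0)(2) = -15
Q→R: (0)(7) − (0)(5) = 0
R→S: (0)(5) − (-1)(7) = 7
S→P: (-1)(2) − (-3)(5) = 13
Σ = 5
Area = |Σ|/2 = 2.5.
Net area = 113 − 2.5 = 110.5.

110.5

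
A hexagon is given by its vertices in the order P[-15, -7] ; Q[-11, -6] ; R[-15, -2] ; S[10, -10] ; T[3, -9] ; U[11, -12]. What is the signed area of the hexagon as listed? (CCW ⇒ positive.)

Apply the shoelace (surveyor's) formula: 2A = Σ (x_i·y_{i+1} − x_{i+1}·y_i), indices taken mod 6.
Σ = (13) + (-68) + (170) + (-60) + (63) + (-257) = -139
Signed area = Σ/2 = -69.5 (negative ⇒ clockwise traversal).

-69.5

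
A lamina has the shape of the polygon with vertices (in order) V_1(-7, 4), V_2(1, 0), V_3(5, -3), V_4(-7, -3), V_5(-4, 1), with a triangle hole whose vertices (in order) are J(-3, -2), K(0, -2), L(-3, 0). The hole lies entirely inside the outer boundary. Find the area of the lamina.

32.5

Outer boundary:
Σ = (-4) + (-3) + (-36) + (-19) + (-9) = -71
Area = |Σ|/2 = 35.5.
Hole:
J→K: (-3)(-2) − (0)(-2) = 6
K→L: (0)(0) − (-3)(-2) = -6
L→J: (-3)(-2) − (-3)(0) = 6
Σ = 6
Area = |Σ|/2 = 3.
Net area = 35.5 − 3 = 32.5.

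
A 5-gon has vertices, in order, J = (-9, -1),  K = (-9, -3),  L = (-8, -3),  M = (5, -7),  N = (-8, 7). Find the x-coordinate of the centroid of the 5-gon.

-866/213

Apply the shoelace (surveyor's) formula. First the cross-terms c_i = x_i·y_{i+1} − x_{i+1}·y_i:
  18, 3, 71, -21, 71  ⇒  2A = 142, A = 71.
Then Σ (x_i + x_{i+1})·c_i = -1732, so x̄ = -1732 / (6·71) = -866/213.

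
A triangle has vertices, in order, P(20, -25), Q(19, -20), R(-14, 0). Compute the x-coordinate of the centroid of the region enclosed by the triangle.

Apply the surveyor's formula. First the cross-terms c_i = x_i·y_{i+1} − x_{i+1}·y_i:
  75, -280, 350  ⇒  2A = 145, A = 72.5.
Then Σ (x_i + x_{i+1})·c_i = 3625, so x̄ = 3625 / (6·72.5) = 25/3.

25/3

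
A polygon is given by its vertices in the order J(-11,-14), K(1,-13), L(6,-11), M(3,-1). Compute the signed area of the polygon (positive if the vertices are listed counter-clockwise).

Apply the shoelace formula: 2A = Σ (x_i·y_{i+1} − x_{i+1}·y_i), indices taken mod 4.
Cross-terms: 157, 67, 27, -53  ⇒  Σ = 198
Signed area = Σ/2 = 99 (positive ⇒ counter-clockwise traversal).

99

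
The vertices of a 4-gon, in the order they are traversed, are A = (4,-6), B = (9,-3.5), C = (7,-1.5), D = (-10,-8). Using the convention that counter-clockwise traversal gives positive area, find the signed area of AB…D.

A→B: (4)(-3.5) − (9)(-6) = 40
B→C: (9)(-1.5) − (7)(-3.5) = 11
C→D: (7)(-8) − (-10)(-1.5) = -71
D→A: (-10)(-6) − (4)(-8) = 92
Σ = 72
Signed area = Σ/2 = 36 (positive ⇒ counter-clockwise traversal).

36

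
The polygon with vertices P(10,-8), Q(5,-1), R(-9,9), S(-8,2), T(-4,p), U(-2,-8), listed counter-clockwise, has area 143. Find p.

-5

The doubled signed area Σ (x_i y_{i+1} − x_{i+1} y_i) is linear in p.
With p=0 it equals 256; the coefficient of p is -6 (from the two edges through T).
So -6·p + 256 = 2·143 = 286 ⇒ p = -5.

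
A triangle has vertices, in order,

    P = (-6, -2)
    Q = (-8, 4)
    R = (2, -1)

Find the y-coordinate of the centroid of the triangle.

Apply Gauss's area formula. First the cross-terms c_i = x_i·y_{i+1} − x_{i+1}·y_i:
  -40, 0, -10  ⇒  2A = -50, A = -25.
Then Σ (y_i + y_{i+1})·c_i = -50, so ȳ = -50 / (6·(-25)) = 1/3.

1/3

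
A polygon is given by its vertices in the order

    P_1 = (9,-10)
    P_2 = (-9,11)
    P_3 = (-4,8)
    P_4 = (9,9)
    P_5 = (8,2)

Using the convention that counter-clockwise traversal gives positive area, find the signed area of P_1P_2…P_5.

-139.5

Apply the surveyor's formula: 2A = Σ (x_i·y_{i+1} − x_{i+1}·y_i), indices taken mod 5.
Σ = (9) + (-28) + (-108) + (-54) + (-98) = -279
Signed area = Σ/2 = -139.5 (negative ⇒ clockwise traversal).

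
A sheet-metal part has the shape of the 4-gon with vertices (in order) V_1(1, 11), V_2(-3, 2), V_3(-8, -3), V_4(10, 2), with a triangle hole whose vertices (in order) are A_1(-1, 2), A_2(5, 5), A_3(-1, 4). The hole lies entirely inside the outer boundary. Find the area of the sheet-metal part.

Outer boundary:
Apply the shoelace (surveyor's) formula: 2A = Σ (x_i·y_{i+1} − x_{i+1}·y_i), indices taken mod 4.
Cross-terms: 35, 25, 14, 108  ⇒  Σ = 182
Area = |Σ|/2 = 91.
Hole:
Apply the shoelace formula: 2A = Σ (x_i·y_{i+1} − x_{i+1}·y_i), indices taken mod 3.
Cross-terms: -15, 25, 2  ⇒  Σ = 12
Area = |Σ|/2 = 6.
Net area = 91 − 6 = 85.

85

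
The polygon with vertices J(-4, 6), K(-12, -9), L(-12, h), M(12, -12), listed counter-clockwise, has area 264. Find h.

The doubled signed area Σ (x_i y_{i+1} − x_{i+1} y_i) is linear in h.
With h=0 it equals 168; the coefficient of h is -24 (from the two edges through L).
So -24·h + 168 = 2·264 = 528 ⇒ h = -15.

-15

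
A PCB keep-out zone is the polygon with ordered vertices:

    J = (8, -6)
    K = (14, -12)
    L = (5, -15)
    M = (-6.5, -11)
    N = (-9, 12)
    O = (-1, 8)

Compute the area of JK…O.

304.75

Cross-terms: -12, -150, -152.5, -177, -60, -58  ⇒  Σ = -609.5
Area = |Σ|/2 = 304.75.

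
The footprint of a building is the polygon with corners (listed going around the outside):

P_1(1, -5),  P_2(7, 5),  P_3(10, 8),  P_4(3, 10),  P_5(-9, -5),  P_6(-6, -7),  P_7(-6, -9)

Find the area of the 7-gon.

140.5

Apply the surveyor's formula: 2A = Σ (x_i·y_{i+1} − x_{i+1}·y_i), indices taken mod 7.
Σ = (40) + (6) + (76) + (75) + (33) + (12) + (39) = 281
Area = |Σ|/2 = 140.5.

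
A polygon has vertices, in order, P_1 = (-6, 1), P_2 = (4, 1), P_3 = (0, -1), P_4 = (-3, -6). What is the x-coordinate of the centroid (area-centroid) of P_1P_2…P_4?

Apply the shoelace formula. First the cross-terms c_i = x_i·y_{i+1} − x_{i+1}·y_i:
  -10, -4, -3, -39  ⇒  2A = -56, A = -28.
Then Σ (x_i + x_{i+1})·c_i = 364, so x̄ = 364 / (6·(-28)) = -13/6.

-13/6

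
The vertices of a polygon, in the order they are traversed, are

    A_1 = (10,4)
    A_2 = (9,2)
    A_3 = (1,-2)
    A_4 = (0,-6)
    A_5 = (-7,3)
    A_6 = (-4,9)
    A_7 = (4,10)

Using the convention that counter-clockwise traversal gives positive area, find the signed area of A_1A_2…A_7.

Apply the shoelace (surveyor's) formula: 2A = Σ (x_i·y_{i+1} − x_{i+1}·y_i), indices taken mod 7.
Σ = (-16) + (-20) + (-6) + (-42) + (-51) + (-76) + (-84) = -295
Signed area = Σ/2 = -147.5 (negative ⇒ clockwise traversal).

-147.5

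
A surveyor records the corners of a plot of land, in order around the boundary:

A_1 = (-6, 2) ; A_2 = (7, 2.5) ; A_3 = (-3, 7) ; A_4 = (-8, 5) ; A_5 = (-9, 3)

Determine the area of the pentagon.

Apply Gauss's area formula: 2A = Σ (x_i·y_{i+1} − x_{i+1}·y_i), indices taken mod 5.
Σ = (-29) + (56.5) + (41) + (21) + (0) = 89.5
Area = |Σ|/2 = 44.75.

44.75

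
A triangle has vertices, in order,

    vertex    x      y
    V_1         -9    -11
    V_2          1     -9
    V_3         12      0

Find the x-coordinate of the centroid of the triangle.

Apply the shoelace formula. First the cross-terms c_i = x_i·y_{i+1} − x_{i+1}·y_i:
  92, 108, -132  ⇒  2A = 68, A = 34.
Then Σ (x_i + x_{i+1})·c_i = 272, so x̄ = 272 / (6·34) = 4/3.

4/3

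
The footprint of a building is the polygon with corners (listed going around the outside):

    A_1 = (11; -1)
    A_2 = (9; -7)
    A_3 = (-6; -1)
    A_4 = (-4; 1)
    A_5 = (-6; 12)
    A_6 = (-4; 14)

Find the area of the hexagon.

178.5

Cross-terms: -68, -51, -10, -42, -36, -150  ⇒  Σ = -357
Area = |Σ|/2 = 178.5.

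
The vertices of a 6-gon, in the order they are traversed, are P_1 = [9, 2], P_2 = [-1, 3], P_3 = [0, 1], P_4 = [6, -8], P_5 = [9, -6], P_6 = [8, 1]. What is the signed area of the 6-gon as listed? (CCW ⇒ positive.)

61

Σ = (29) + (-1) + (-6) + (36) + (57) + (7) = 122
Signed area = Σ/2 = 61 (positive ⇒ counter-clockwise traversal).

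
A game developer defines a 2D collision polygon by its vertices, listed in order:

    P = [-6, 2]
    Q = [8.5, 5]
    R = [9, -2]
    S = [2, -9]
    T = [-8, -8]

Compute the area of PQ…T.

169

Cross-terms: -47, -62, -77, -88, -64  ⇒  Σ = -338
Area = |Σ|/2 = 169.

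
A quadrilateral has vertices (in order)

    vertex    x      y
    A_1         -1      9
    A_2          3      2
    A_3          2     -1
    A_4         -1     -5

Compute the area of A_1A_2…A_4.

30.5

Σ = (-29) + (-7) + (-11) + (-14) = -61
Area = |Σ|/2 = 30.5.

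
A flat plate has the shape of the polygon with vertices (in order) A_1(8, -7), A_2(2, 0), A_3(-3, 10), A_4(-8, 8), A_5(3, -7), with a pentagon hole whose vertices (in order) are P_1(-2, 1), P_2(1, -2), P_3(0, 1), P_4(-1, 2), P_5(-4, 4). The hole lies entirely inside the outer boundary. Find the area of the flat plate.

72

Outer boundary:
Apply the surveyor's formula: 2A = Σ (x_i·y_{i+1} − x_{i+1}·y_i), indices taken mod 5.
Σ = (14) + (20) + (56) + (32) + (35) = 157
Area = |Σ|/2 = 78.5.
Hole:
Apply Gauss's area formula: 2A = Σ (x_i·y_{i+1} − x_{i+1}·y_i), indices taken mod 5.
P_1→P_2: (-2)(-2) − (1)(1) = 3
P_2→P_3: (1)(1) − (0)(-2) = 1
P_3→P_4: (0)(2) − (-1)(1) = 1
P_4→P_5: (-1)(4) − (-4)(2) = 4
P_5→P_1: (-4)(1) − (-2)(4) = 4
Σ = 13
Area = |Σ|/2 = 6.5.
Net area = 78.5 − 6.5 = 72.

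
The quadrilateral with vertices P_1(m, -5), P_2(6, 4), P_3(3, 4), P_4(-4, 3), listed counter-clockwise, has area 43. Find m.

-1

The doubled signed area Σ (x_i y_{i+1} − x_{i+1} y_i) is linear in m.
With m=0 it equals 87; the coefficient of m is 1 (from the two edges through P_1).
So 1·m + 87 = 2·43 = 86 ⇒ m = -1.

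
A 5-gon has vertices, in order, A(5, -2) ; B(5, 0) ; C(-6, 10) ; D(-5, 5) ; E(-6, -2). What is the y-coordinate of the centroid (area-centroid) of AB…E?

406/213

Apply the surveyor's formula. First the cross-terms c_i = x_i·y_{i+1} − x_{i+1}·y_i:
  10, 50, 20, 40, 22  ⇒  2A = 142, A = 71.
Then Σ (y_i + y_{i+1})·c_i = 812, so ȳ = 812 / (6·71) = 406/213.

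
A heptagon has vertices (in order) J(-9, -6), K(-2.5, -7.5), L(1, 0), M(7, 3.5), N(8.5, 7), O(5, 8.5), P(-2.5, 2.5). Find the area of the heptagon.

Apply Gauss's area formula: 2A = Σ (x_i·y_{i+1} − x_{i+1}·y_i), indices taken mod 7.
J→K: (-9)(-7.5) − (-2.5)(-6) = 52.5
K→L: (-2.5)(0) − (1)(-7.5) = 7.5
L→M: (1)(3.5) − (7)(0) = 3.5
M→N: (7)(7) − (8.5)(3.5) = 19.25
N→O: (8.5)(8.5) − (5)(7) = 37.25
O→P: (5)(2.5) − (-2.5)(8.5) = 33.75
P→J: (-2.5)(-6) − (-9)(2.5) = 37.5
Σ = 191.25
Area = |Σ|/2 = 95.625.

95.625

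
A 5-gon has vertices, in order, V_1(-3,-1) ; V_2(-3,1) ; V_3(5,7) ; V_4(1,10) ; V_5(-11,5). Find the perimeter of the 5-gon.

40

|V_1V_2| = √((0)² + (2)²) = √4 = 2
|V_2V_3| = √((8)² + (6)²) = √100 = 10
|V_3V_4| = √((-4)² + (3)²) = √25 = 5
|V_4V_5| = √((-12)² + (-5)²) = √169 = 13
|V_5V_1| = √((8)² + (-6)²) = √100 = 10
Perimeter = 2 + 10 + 5 + 13 + 10 = 40.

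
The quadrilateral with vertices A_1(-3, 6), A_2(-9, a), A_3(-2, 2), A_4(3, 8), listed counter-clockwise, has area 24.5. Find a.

7

Write out the shoelace sum; only the two edges meeting at A_2 involve a:
2·Area = [((-3)·a − (-9)·6) + ((-9)·2 − (-2)·a)] + 20
       = -1·a + 56 = 49
⇒ a = 7.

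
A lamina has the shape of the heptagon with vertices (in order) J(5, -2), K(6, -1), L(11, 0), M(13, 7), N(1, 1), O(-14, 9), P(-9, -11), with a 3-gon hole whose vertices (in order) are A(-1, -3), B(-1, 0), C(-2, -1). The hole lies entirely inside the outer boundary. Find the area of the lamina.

Outer boundary:
J→K: (5)(-1) − (6)(-2) = 7
K→L: (6)(0) − (11)(-1) = 11
L→M: (11)(7) − (13)(0) = 77
M→N: (13)(1) − (1)(7) = 6
N→O: (1)(9) − (-14)(1) = 23
O→P: (-14)(-11) − (-9)(9) = 235
P→J: (-9)(-2) − (5)(-11) = 73
Σ = 432
Area = |Σ|/2 = 216.
Hole:
Apply the surveyor's formula: 2A = Σ (x_i·y_{i+1} − x_{i+1}·y_i), indices taken mod 3.
A→B: (-1)(0) − (-1)(-3) = -3
B→C: (-1)(-1) − (-2)(0) = 1
C→A: (-2)(-3) − (-1)(-1) = 5
Σ = 3
Area = |Σ|/2 = 1.5.
Net area = 216 − 1.5 = 214.5.

214.5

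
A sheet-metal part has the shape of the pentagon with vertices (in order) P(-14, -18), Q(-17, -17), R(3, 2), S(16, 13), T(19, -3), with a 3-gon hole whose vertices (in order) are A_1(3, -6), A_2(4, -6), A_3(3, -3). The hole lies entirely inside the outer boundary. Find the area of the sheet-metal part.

Outer boundary:
Apply the surveyor's formula: 2A = Σ (x_i·y_{i+1} − x_{i+1}·y_i), indices taken mod 5.
Cross-terms: -68, 17, 7, -295, -384  ⇒  Σ = -723
Area = |Σ|/2 = 361.5.
Hole:
Apply the shoelace (surveyor's) formula: 2A = Σ (x_i·y_{i+1} − x_{i+1}·y_i), indices taken mod 3.
Σ = (6) + (6) + (-9) = 3
Area = |Σ|/2 = 1.5.
Net area = 361.5 − 1.5 = 360.

360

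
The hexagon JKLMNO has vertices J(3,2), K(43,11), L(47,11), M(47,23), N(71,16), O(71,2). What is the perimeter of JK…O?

164

|JK| = √((40)² + (9)²) = √1681 = 41
|KL| = √((4)² + (0)²) = √16 = 4
|LM| = √((0)² + (12)²) = √144 = 12
|MN| = √((24)² + (-7)²) = √625 = 25
|NO| = √((0)² + (-14)²) = √196 = 14
|OJ| = √((-68)² + (0)²) = √4624 = 68
Perimeter = 41 + 4 + 12 + 25 + 14 + 68 = 164.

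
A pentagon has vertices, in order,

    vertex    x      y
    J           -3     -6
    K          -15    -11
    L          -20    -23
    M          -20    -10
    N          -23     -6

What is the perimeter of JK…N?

|JK| = √((-12)² + (-5)²) = √169 = 13
|KL| = √((-5)² + (-12)²) = √169 = 13
|LM| = √((0)² + (13)²) = √169 = 13
|MN| = √((-3)² + (4)²) = √25 = 5
|NJ| = √((20)² + (0)²) = √400 = 20
Perimeter = 13 + 13 + 13 + 5 + 20 = 64.

64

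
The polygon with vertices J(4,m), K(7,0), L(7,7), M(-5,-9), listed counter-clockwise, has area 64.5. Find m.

-6

The doubled signed area Σ (x_i y_{i+1} − x_{i+1} y_i) is linear in m.
With m=0 it equals 57; the coefficient of m is -12 (from the two edges through J).
So -12·m + 57 = 2·64.5 = 129 ⇒ m = -6.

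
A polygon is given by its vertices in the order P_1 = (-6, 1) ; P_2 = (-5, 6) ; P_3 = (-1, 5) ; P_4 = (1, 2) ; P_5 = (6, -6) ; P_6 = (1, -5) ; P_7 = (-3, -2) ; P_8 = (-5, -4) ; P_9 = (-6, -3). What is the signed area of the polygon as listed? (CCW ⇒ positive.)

Apply Gauss's area formula: 2A = Σ (x_i·y_{i+1} − x_{i+1}·y_i), indices taken mod 9.
P_1→P_2: (-6)(6) − (-5)(1) = -31
P_2→P_3: (-5)(5) − (-1)(6) = -19
P_3→P_4: (-1)(2) − (1)(5) = -7
P_4→P_5: (1)(-6) − (6)(2) = -18
P_5→P_6: (6)(-5) − (1)(-6) = -24
P_6→P_7: (1)(-2) − (-3)(-5) = -17
P_7→P_8: (-3)(-4) − (-5)(-2) = 2
P_8→P_9: (-5)(-3) − (-6)(-4) = -9
P_9→P_1: (-6)(1) − (-6)(-3) = -24
Σ = -147
Signed area = Σ/2 = -73.5 (negative ⇒ clockwise traversal).

-73.5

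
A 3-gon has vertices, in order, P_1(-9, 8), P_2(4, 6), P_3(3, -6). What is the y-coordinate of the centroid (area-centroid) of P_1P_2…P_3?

8/3

Apply Gauss's area formula. First the cross-terms c_i = x_i·y_{i+1} − x_{i+1}·y_i:
  -86, -42, -30  ⇒  2A = -158, A = -79.
Then Σ (y_i + y_{i+1})·c_i = -1264, so ȳ = -1264 / (6·(-79)) = 8/3.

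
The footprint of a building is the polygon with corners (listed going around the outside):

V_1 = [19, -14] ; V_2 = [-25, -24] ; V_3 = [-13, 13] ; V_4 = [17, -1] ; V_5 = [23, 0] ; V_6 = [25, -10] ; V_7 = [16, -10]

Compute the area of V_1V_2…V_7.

991

V_1→V_2: (19)(-24) − (-25)(-14) = -806
V_2→V_3: (-25)(13) − (-13)(-24) = -637
V_3→V_4: (-13)(-1) − (17)(13) = -208
V_4→V_5: (17)(0) − (23)(-1) = 23
V_5→V_6: (23)(-10) − (25)(0) = -230
V_6→V_7: (25)(-10) − (16)(-10) = -90
V_7→V_1: (16)(-14) − (19)(-10) = -34
Σ = -1982
Area = |Σ|/2 = 991.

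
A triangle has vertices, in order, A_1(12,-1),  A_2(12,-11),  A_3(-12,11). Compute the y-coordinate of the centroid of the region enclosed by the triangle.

-1/3

Apply the shoelace (surveyor's) formula. First the cross-terms c_i = x_i·y_{i+1} − x_{i+1}·y_i:
  -120, 0, -120  ⇒  2A = -240, A = -120.
Then Σ (y_i + y_{i+1})·c_i = 240, so ȳ = 240 / (6·(-120)) = -1/3.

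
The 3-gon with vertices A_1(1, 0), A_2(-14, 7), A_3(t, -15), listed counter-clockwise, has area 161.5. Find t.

-13

Write out the shoelace sum; only the two edges meeting at A_3 involve t:
2·Area = [((-14)·(-15) − t·7) + (t·0 − 1·(-15))] + 7
       = -7·t + 232 = 323
⇒ t = -13.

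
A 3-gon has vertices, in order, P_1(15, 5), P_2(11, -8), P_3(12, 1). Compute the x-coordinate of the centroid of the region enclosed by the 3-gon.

Apply the shoelace formula. First the cross-terms c_i = x_i·y_{i+1} − x_{i+1}·y_i:
  -175, 107, 45  ⇒  2A = -23, A = -11.5.
Then Σ (x_i + x_{i+1})·c_i = -874, so x̄ = -874 / (6·(-11.5)) = 38/3.

38/3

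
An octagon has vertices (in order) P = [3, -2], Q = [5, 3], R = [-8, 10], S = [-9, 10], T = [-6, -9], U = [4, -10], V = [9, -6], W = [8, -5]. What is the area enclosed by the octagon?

Cross-terms: 19, 74, 10, 141, 96, 66, 3, -1  ⇒  Σ = 408
Area = |Σ|/2 = 204.

204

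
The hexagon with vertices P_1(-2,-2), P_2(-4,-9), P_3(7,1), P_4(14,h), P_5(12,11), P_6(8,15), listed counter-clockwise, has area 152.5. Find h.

2

Write out the shoelace sum; only the two edges meeting at P_4 involve h:
2·Area = [(7·h − 14·1) + (14·11 − 12·h)] + 175
       = -5·h + 315 = 305
⇒ h = 2.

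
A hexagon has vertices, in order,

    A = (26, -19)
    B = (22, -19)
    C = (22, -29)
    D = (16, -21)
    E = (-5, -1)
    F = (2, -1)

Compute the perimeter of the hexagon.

90

|AB| = √((-4)² + (0)²) = √16 = 4
|BC| = √((0)² + (-10)²) = √100 = 10
|CD| = √((-6)² + (8)²) = √100 = 10
|DE| = √((-21)² + (20)²) = √841 = 29
|EF| = √((7)² + (0)²) = √49 = 7
|FA| = √((24)² + (-18)²) = √900 = 30
Perimeter = 4 + 10 + 10 + 29 + 7 + 30 = 90.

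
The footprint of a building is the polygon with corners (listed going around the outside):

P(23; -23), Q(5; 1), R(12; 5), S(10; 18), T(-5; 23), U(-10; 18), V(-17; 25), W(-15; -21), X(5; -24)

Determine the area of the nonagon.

1233.5

Apply the shoelace (surveyor's) formula: 2A = Σ (x_i·y_{i+1} − x_{i+1}·y_i), indices taken mod 9.
Σ = (138) + (13) + (166) + (320) + (140) + (56) + (732) + (465) + (437) = 2467
Area = |Σ|/2 = 1233.5.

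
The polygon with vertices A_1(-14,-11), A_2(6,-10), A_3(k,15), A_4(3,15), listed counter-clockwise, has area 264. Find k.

The doubled signed area Σ (x_i y_{i+1} − x_{i+1} y_i) is linear in k.
With k=0 it equals 428; the coefficient of k is 25 (from the two edges through A_3).
So 25·k + 428 = 2·264 = 528 ⇒ k = 4.

4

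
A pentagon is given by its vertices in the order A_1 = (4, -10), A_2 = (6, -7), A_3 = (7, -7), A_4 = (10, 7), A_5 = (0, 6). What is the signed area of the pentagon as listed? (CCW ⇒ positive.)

Apply the shoelace (surveyor's) formula: 2A = Σ (x_i·y_{i+1} − x_{i+1}·y_i), indices taken mod 5.
Cross-terms: 32, 7, 119, 60, -24  ⇒  Σ = 194
Signed area = Σ/2 = 97 (positive ⇒ counter-clockwise traversal).

97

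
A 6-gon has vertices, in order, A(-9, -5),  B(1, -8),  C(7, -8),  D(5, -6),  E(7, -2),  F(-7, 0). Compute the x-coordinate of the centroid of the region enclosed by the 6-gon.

-9/11

Apply the shoelace (surveyor's) formula. First the cross-terms c_i = x_i·y_{i+1} − x_{i+1}·y_i:
  77, 48, -2, 32, -14, 35  ⇒  2A = 176, A = 88.
Then Σ (x_i + x_{i+1})·c_i = -432, so x̄ = -432 / (6·88) = -9/11.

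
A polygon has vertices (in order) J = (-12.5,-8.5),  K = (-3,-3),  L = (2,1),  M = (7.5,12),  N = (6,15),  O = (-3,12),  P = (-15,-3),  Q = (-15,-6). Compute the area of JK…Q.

237.75

Apply Gauss's area formula: 2A = Σ (x_i·y_{i+1} − x_{i+1}·y_i), indices taken mod 8.
Σ = (12) + (3) + (16.5) + (40.5) + (117) + (189) + (45) + (52.5) = 475.5
Area = |Σ|/2 = 237.75.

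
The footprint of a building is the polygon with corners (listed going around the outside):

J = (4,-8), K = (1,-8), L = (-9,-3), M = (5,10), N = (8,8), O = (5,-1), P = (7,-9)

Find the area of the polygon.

Σ = (-24) + (-75) + (-75) + (-40) + (-48) + (-38) + (-20) = -320
Area = |Σ|/2 = 160.

160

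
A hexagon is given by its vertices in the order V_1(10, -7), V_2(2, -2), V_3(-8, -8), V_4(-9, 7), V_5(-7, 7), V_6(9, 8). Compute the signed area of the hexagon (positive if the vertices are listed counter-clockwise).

Apply the shoelace (surveyor's) formula: 2A = Σ (x_i·y_{i+1} − x_{i+1}·y_i), indices taken mod 6.
V_1→V_2: (10)(-2) − (2)(-7) = -6
V_2→V_3: (2)(-8) − (-8)(-2) = -32
V_3→V_4: (-8)(7) − (-9)(-8) = -128
V_4→V_5: (-9)(7) − (-7)(7) = -14
V_5→V_6: (-7)(8) − (9)(7) = -119
V_6→V_1: (9)(-7) − (10)(8) = -143
Σ = -442
Signed area = Σ/2 = -221 (negative ⇒ clockwise traversal).

-221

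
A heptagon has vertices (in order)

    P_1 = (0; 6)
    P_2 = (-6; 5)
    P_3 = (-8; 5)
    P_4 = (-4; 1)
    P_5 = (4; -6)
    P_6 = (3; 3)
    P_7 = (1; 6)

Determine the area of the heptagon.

64.5

Apply the surveyor's formula: 2A = Σ (x_i·y_{i+1} − x_{i+1}·y_i), indices taken mod 7.
Σ = (36) + (10) + (12) + (20) + (30) + (15) + (6) = 129
Area = |Σ|/2 = 64.5.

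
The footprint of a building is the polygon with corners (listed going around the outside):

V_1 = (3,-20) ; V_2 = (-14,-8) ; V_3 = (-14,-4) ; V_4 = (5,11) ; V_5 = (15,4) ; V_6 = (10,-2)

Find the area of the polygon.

451.5

Apply Gauss's area formula: 2A = Σ (x_i·y_{i+1} − x_{i+1}·y_i), indices taken mod 6.
Σ = (-304) + (-56) + (-134) + (-145) + (-70) + (-194) = -903
Area = |Σ|/2 = 451.5.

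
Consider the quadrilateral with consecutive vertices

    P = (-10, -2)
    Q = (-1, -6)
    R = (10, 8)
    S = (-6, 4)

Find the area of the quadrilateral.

Apply the shoelace formula: 2A = Σ (x_i·y_{i+1} − x_{i+1}·y_i), indices taken mod 4.
Σ = (58) + (52) + (88) + (52) = 250
Area = |Σ|/2 = 125.

125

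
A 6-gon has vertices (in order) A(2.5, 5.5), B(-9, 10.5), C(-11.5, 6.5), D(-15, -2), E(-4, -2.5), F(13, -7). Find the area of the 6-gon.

218.75

Apply the shoelace formula: 2A = Σ (x_i·y_{i+1} − x_{i+1}·y_i), indices taken mod 6.
Σ = (75.75) + (62.25) + (120.5) + (29.5) + (60.5) + (89) = 437.5
Area = |Σ|/2 = 218.75.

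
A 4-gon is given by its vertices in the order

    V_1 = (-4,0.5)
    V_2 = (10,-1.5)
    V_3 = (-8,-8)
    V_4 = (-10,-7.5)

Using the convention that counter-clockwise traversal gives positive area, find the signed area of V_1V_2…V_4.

-73

Σ = (1) + (-92) + (-20) + (-35) = -146
Signed area = Σ/2 = -73 (negative ⇒ clockwise traversal).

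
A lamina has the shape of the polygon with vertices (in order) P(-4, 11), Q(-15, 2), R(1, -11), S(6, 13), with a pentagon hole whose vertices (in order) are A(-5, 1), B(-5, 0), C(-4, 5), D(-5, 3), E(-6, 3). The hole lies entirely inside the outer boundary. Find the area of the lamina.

256

Outer boundary:
Apply the surveyor's formula: 2A = Σ (x_i·y_{i+1} − x_{i+1}·y_i), indices taken mod 4.
Cross-terms: 157, 163, 79, 118  ⇒  Σ = 517
Area = |Σ|/2 = 258.5.
Hole:
Apply the shoelace (surveyor's) formula: 2A = Σ (x_i·y_{i+1} − x_{i+1}·y_i), indices taken mod 5.
A→B: (-5)(0) − (-5)(1) = 5
B→C: (-5)(5) − (-4)(0) = -25
C→D: (-4)(3) − (-5)(5) = 13
D→E: (-5)(3) − (-6)(3) = 3
E→A: (-6)(1) − (-5)(3) = 9
Σ = 5
Area = |Σ|/2 = 2.5.
Net area = 258.5 − 2.5 = 256.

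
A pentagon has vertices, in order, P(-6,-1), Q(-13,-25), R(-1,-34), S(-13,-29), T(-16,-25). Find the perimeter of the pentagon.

|PQ| = √((-7)² + (-24)²) = √625 = 25
|QR| = √((12)² + (-9)²) = √225 = 15
|RS| = √((-12)² + (5)²) = √169 = 13
|ST| = √((-3)² + (4)²) = √25 = 5
|TP| = √((10)² + (24)²) = √676 = 26
Perimeter = 25 + 15 + 13 + 5 + 26 = 84.

84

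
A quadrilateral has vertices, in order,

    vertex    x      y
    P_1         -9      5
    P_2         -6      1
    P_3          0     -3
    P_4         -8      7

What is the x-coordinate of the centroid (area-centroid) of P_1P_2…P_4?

Apply the shoelace formula. First the cross-terms c_i = x_i·y_{i+1} − x_{i+1}·y_i:
  21, 18, -24, 23  ⇒  2A = 38, A = 19.
Then Σ (x_i + x_{i+1})·c_i = -622, so x̄ = -622 / (6·19) = -311/57.

-311/57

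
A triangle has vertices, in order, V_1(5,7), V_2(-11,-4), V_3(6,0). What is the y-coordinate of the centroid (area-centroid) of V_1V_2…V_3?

1

Apply the shoelace formula. First the cross-terms c_i = x_i·y_{i+1} − x_{i+1}·y_i:
  57, 24, 42  ⇒  2A = 123, A = 61.5.
Then Σ (y_i + y_{i+1})·c_i = 369, so ȳ = 369 / (6·61.5) = 1.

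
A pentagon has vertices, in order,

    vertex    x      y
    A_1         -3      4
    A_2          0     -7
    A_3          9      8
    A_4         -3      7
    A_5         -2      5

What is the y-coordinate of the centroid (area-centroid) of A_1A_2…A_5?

452/177

Apply the shoelace (surveyor's) formula. First the cross-terms c_i = x_i·y_{i+1} − x_{i+1}·y_i:
  21, 63, 87, -1, 7  ⇒  2A = 177, A = 88.5.
Then Σ (y_i + y_{i+1})·c_i = 1356, so ȳ = 1356 / (6·88.5) = 452/177.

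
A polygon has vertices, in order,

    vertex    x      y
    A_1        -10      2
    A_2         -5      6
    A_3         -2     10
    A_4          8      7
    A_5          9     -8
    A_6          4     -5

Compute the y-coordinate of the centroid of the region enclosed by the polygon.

Apply the surveyor's formula. First the cross-terms c_i = x_i·y_{i+1} − x_{i+1}·y_i:
  -50, -38, -94, -127, -13, -42  ⇒  2A = -364, A = -182.
Then Σ (y_i + y_{i+1})·c_i = -2184, so ȳ = -2184 / (6·(-182)) = 2.

2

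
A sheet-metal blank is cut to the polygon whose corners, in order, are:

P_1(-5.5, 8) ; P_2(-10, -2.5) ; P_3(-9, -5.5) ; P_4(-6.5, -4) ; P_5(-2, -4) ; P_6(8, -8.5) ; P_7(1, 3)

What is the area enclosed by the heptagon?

125.25

Apply the shoelace formula: 2A = Σ (x_i·y_{i+1} − x_{i+1}·y_i), indices taken mod 7.
Σ = (93.75) + (32.5) + (0.25) + (18) + (49) + (32.5) + (24.5) = 250.5
Area = |Σ|/2 = 125.25.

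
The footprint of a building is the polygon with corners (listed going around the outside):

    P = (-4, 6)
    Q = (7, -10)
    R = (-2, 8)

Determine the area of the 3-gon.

Cross-terms: -2, 36, 20  ⇒  Σ = 54
Area = |Σ|/2 = 27.

27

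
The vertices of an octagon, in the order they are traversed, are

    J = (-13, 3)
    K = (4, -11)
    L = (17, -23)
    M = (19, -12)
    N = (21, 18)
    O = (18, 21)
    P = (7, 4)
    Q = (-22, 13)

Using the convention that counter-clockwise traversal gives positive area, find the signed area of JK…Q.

688.5

Apply the shoelace formula: 2A = Σ (x_i·y_{i+1} − x_{i+1}·y_i), indices taken mod 8.
Σ = (131) + (95) + (233) + (594) + (117) + (-75) + (179) + (103) = 1377
Signed area = Σ/2 = 688.5 (positive ⇒ counter-clockwise traversal).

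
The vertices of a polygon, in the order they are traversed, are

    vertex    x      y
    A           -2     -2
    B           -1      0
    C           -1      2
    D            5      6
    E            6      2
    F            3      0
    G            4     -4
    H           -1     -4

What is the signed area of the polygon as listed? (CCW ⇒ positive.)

-45

Σ = (-2) + (-2) + (-16) + (-26) + (-6) + (-12) + (-20) + (-6) = -90
Signed area = Σ/2 = -45 (negative ⇒ clockwise traversal).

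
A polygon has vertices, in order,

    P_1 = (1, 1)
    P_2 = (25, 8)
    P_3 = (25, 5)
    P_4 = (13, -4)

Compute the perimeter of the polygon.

56

|P_1P_2| = √((24)² + (7)²) = √625 = 25
|P_2P_3| = √((0)² + (-3)²) = √9 = 3
|P_3P_4| = √((-12)² + (-9)²) = √225 = 15
|P_4P_1| = √((-12)² + (5)²) = √169 = 13
Perimeter = 25 + 3 + 15 + 13 = 56.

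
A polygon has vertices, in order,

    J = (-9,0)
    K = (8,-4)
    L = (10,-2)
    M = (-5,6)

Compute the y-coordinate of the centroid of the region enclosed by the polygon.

59/123

Apply Gauss's area formula. First the cross-terms c_i = x_i·y_{i+1} − x_{i+1}·y_i:
  36, 24, 50, 54  ⇒  2A = 164, A = 82.
Then Σ (y_i + y_{i+1})·c_i = 236, so ȳ = 236 / (6·82) = 59/123.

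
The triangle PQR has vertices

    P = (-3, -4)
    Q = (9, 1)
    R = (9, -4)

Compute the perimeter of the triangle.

|PQ| = √((12)² + (5)²) = √169 = 13
|QR| = √((0)² + (-5)²) = √25 = 5
|RP| = √((-12)² + (0)²) = √144 = 12
Perimeter = 13 + 5 + 12 = 30.

30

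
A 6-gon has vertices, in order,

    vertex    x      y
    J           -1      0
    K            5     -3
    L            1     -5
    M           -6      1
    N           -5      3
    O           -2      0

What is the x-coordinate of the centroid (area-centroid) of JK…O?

-42/55

Apply the shoelace (surveyor's) formula. First the cross-terms c_i = x_i·y_{i+1} − x_{i+1}·y_i:
  3, -22, -29, -13, 6, 0  ⇒  2A = -55, A = -27.5.
Then Σ (x_i + x_{i+1})·c_i = 126, so x̄ = 126 / (6·(-27.5)) = -42/55.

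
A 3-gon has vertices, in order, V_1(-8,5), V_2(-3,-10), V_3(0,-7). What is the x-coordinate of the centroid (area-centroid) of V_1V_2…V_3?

Apply the shoelace (surveyor's) formula. First the cross-terms c_i = x_i·y_{i+1} − x_{i+1}·y_i:
  95, 21, -56  ⇒  2A = 60, A = 30.
Then Σ (x_i + x_{i+1})·c_i = -660, so x̄ = -660 / (6·30) = -11/3.

-11/3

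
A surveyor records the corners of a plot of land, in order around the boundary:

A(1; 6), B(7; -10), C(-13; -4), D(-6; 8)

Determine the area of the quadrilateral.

Apply Gauss's area formula: 2A = Σ (x_i·y_{i+1} − x_{i+1}·y_i), indices taken mod 4.
A→B: (1)(-10) − (7)(6) = -52
B→C: (7)(-4) − (-13)(-10) = -158
C→D: (-13)(8) − (-6)(-4) = -128
D→A: (-6)(6) − (1)(8) = -44
Σ = -382
Area = |Σ|/2 = 191.

191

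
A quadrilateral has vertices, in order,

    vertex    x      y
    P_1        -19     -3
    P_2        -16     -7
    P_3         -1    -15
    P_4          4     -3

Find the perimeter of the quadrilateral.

|P_1P_2| = √((3)² + (-4)²) = √25 = 5
|P_2P_3| = √((15)² + (-8)²) = √289 = 17
|P_3P_4| = √((5)² + (12)²) = √169 = 13
|P_4P_1| = √((-23)² + (0)²) = √529 = 23
Perimeter = 5 + 17 + 13 + 23 = 58.

58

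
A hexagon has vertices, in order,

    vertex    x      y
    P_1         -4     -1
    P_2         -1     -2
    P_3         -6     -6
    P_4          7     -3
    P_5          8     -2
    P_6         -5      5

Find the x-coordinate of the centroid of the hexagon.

Apply the shoelace formula. First the cross-terms c_i = x_i·y_{i+1} − x_{i+1}·y_i:
  7, -6, 60, 10, 30, 25  ⇒  2A = 126, A = 63.
Then Σ (x_i + x_{i+1})·c_i = 82, so x̄ = 82 / (6·63) = 41/189.

41/189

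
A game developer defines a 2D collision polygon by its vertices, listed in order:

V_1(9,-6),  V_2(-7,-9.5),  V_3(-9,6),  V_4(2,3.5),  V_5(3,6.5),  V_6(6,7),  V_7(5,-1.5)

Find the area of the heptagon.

Apply the shoelace (surveyor's) formula: 2A = Σ (x_i·y_{i+1} − x_{i+1}·y_i), indices taken mod 7.
Σ = (-127.5) + (-127.5) + (-43.5) + (2.5) + (-18) + (-44) + (-16.5) = -374.5
Area = |Σ|/2 = 187.25.

187.25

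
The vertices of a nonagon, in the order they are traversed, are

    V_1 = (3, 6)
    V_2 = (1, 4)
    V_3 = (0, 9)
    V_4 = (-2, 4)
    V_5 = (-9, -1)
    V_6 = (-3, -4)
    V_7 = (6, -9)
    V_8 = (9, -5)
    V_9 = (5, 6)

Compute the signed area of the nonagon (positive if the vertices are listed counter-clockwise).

Apply the shoelace (surveyor's) formula: 2A = Σ (x_i·y_{i+1} − x_{i+1}·y_i), indices taken mod 9.
Σ = (6) + (9) + (18) + (38) + (33) + (51) + (51) + (79) + (12) = 297
Signed area = Σ/2 = 148.5 (positive ⇒ counter-clockwise traversal).

148.5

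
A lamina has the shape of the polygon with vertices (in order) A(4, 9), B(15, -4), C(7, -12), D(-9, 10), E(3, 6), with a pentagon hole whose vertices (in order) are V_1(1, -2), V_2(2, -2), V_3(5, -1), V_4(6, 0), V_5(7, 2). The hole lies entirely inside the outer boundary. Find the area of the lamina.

205

Outer boundary:
Apply the surveyor's formula: 2A = Σ (x_i·y_{i+1} − x_{i+1}·y_i), indices taken mod 5.
Cross-terms: -151, -152, -38, -84, 3  ⇒  Σ = -422
Area = |Σ|/2 = 211.
Hole:
Σ = (2) + (8) + (6) + (12) + (-16) = 12
Area = |Σ|/2 = 6.
Net area = 211 − 6 = 205.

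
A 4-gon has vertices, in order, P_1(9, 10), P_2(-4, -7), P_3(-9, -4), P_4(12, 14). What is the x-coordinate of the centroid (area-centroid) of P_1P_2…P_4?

Apply the surveyor's formula. First the cross-terms c_i = x_i·y_{i+1} − x_{i+1}·y_i:
  -23, -47, -78, -6  ⇒  2A = -154, A = -77.
Then Σ (x_i + x_{i+1})·c_i = 136, so x̄ = 136 / (6·(-77)) = -68/231.

-68/231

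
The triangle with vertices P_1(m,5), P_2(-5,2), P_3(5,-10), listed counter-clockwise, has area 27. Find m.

The doubled signed area Σ (x_i y_{i+1} − x_{i+1} y_i) is linear in m.
With m=0 it equals 90; the coefficient of m is 12 (from the two edges through P_1).
So 12·m + 90 = 2·27 = 54 ⇒ m = -3.

-3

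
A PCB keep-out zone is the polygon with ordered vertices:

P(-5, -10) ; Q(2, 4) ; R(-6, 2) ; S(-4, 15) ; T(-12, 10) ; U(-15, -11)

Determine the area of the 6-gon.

231.5

Σ = (0) + (28) + (-82) + (140) + (282) + (95) = 463
Area = |Σ|/2 = 231.5.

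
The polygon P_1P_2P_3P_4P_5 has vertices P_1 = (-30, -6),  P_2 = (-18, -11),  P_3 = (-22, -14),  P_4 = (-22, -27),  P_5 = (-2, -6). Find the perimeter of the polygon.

|P_1P_2| = √((12)² + (-5)²) = √169 = 13
|P_2P_3| = √((-4)² + (-3)²) = √25 = 5
|P_3P_4| = √((0)² + (-13)²) = √169 = 13
|P_4P_5| = √((20)² + (21)²) = √841 = 29
|P_5P_1| = √((-28)² + (0)²) = √784 = 28
Perimeter = 13 + 5 + 13 + 29 + 28 = 88.

88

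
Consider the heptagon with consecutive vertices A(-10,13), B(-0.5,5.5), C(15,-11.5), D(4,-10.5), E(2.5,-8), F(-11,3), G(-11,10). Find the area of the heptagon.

Apply the shoelace formula: 2A = Σ (x_i·y_{i+1} − x_{i+1}·y_i), indices taken mod 7.
A→B: (-10)(5.5) − (-0.5)(13) = -48.5
B→C: (-0.5)(-11.5) − (15)(5.5) = -76.75
C→D: (15)(-10.5) − (4)(-11.5) = -111.5
D→E: (4)(-8) − (2.5)(-10.5) = -5.75
E→F: (2.5)(3) − (-11)(-8) = -80.5
F→G: (-11)(10) − (-11)(3) = -77
G→A: (-11)(13) − (-10)(10) = -43
Σ = -443
Area = |Σ|/2 = 221.5.

221.5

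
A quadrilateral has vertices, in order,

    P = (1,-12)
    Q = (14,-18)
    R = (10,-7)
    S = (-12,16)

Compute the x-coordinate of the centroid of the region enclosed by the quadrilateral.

Apply Gauss's area formula. First the cross-terms c_i = x_i·y_{i+1} − x_{i+1}·y_i:
  150, 82, 76, 128  ⇒  2A = 436, A = 218.
Then Σ (x_i + x_{i+1})·c_i = 2658, so x̄ = 2658 / (6·218) = 443/218.

443/218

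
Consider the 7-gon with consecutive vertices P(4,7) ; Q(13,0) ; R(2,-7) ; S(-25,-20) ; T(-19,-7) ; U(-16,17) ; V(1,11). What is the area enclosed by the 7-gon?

Cross-terms: -91, -91, -215, -205, -435, -193, -37  ⇒  Σ = -1267
Area = |Σ|/2 = 633.5.

633.5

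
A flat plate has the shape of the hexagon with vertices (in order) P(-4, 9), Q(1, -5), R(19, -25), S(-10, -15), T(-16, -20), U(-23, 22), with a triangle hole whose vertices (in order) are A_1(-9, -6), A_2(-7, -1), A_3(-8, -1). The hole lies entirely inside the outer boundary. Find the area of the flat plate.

710

Outer boundary:
Apply Gauss's area formula: 2A = Σ (x_i·y_{i+1} − x_{i+1}·y_i), indices taken mod 6.
P→Q: (-4)(-5) − (1)(9) = 11
Q→R: (1)(-25) − (19)(-5) = 70
R→S: (19)(-15) − (-10)(-25) = -535
S→T: (-10)(-20) − (-16)(-15) = -40
T→U: (-16)(22) − (-23)(-20) = -812
U→P: (-23)(9) − (-4)(22) = -119
Σ = -1425
Area = |Σ|/2 = 712.5.
Hole:
Σ = (-33) + (-1) + (39) = 5
Area = |Σ|/2 = 2.5.
Net area = 712.5 − 2.5 = 710.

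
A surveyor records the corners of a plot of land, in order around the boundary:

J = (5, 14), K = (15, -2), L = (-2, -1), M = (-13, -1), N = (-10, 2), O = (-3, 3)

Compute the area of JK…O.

Σ = (-220) + (-19) + (-11) + (-36) + (-24) + (-57) = -367
Area = |Σ|/2 = 183.5.

183.5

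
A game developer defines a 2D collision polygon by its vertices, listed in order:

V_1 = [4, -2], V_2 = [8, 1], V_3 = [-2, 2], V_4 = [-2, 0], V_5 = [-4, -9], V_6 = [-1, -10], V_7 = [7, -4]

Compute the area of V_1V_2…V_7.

83.5

Apply the shoelace (surveyor's) formula: 2A = Σ (x_i·y_{i+1} − x_{i+1}·y_i), indices taken mod 7.
V_1→V_2: (4)(1) − (8)(-2) = 20
V_2→V_3: (8)(2) − (-2)(1) = 18
V_3→V_4: (-2)(0) − (-2)(2) = 4
V_4→V_5: (-2)(-9) − (-4)(0) = 18
V_5→V_6: (-4)(-10) − (-1)(-9) = 31
V_6→V_7: (-1)(-4) − (7)(-10) = 74
V_7→V_1: (7)(-2) − (4)(-4) = 2
Σ = 167
Area = |Σ|/2 = 83.5.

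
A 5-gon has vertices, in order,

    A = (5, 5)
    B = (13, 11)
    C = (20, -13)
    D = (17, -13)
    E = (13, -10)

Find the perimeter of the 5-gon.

|AB| = √((8)² + (6)²) = √100 = 10
|BC| = √((7)² + (-24)²) = √625 = 25
|CD| = √((-3)² + (0)²) = √9 = 3
|DE| = √((-4)² + (3)²) = √25 = 5
|EA| = √((-8)² + (15)²) = √289 = 17
Perimeter = 10 + 25 + 3 + 5 + 17 = 60.

60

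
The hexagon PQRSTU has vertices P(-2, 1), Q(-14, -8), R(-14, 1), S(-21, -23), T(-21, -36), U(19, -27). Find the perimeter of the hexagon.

|PQ| = √((-12)² + (-9)²) = √225 = 15
|QR| = √((0)² + (9)²) = √81 = 9
|RS| = √((-7)² + (-24)²) = √625 = 25
|ST| = √((0)² + (-13)²) = √169 = 13
|TU| = √((40)² + (9)²) = √1681 = 41
|UP| = √((-21)² + (28)²) = √1225 = 35
Perimeter = 15 + 9 + 25 + 13 + 41 + 35 = 138.

138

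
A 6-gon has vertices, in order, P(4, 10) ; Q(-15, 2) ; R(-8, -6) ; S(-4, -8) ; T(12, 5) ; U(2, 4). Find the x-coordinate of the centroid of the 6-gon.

Apply the surveyor's formula. First the cross-terms c_i = x_i·y_{i+1} − x_{i+1}·y_i:
  158, 106, 40, 76, 38, 4  ⇒  2A = 422, A = 211.
Then Σ (x_i + x_{i+1})·c_i = -3492, so x̄ = -3492 / (6·211) = -582/211.

-582/211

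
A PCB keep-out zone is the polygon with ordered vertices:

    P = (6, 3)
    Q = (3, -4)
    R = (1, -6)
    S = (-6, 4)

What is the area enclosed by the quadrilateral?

Apply the shoelace (surveyor's) formula: 2A = Σ (x_i·y_{i+1} − x_{i+1}·y_i), indices taken mod 4.
Σ = (-33) + (-14) + (-32) + (-42) = -121
Area = |Σ|/2 = 60.5.

60.5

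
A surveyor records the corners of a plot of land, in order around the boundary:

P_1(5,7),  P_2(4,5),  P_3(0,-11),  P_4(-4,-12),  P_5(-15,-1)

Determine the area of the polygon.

Apply the shoelace (surveyor's) formula: 2A = Σ (x_i·y_{i+1} − x_{i+1}·y_i), indices taken mod 5.
P_1→P_2: (5)(5) − (4)(7) = -3
P_2→P_3: (4)(-11) − (0)(5) = -44
P_3→P_4: (0)(-12) − (-4)(-11) = -44
P_4→P_5: (-4)(-1) − (-15)(-12) = -176
P_5→P_1: (-15)(7) − (5)(-1) = -100
Σ = -367
Area = |Σ|/2 = 183.5.

183.5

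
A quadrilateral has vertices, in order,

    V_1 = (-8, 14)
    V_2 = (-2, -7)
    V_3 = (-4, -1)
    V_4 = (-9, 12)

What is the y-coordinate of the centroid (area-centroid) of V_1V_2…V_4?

Apply the shoelace formula. First the cross-terms c_i = x_i·y_{i+1} − x_{i+1}·y_i:
  84, -26, -57, -30  ⇒  2A = -29, A = -14.5.
Then Σ (y_i + y_{i+1})·c_i = -611, so ȳ = -611 / (6·(-14.5)) = 611/87.

611/87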